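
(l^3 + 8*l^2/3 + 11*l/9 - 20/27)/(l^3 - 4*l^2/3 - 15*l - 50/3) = (l^2 + l - 4/9)/(l^2 - 3*l - 10)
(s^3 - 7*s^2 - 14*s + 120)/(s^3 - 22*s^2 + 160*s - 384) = (s^2 - s - 20)/(s^2 - 16*s + 64)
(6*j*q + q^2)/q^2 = (6*j + q)/q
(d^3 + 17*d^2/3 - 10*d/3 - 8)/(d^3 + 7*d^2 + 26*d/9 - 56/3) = 3*(d + 1)/(3*d + 7)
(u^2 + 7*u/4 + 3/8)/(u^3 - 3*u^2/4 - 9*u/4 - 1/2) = (u + 3/2)/(u^2 - u - 2)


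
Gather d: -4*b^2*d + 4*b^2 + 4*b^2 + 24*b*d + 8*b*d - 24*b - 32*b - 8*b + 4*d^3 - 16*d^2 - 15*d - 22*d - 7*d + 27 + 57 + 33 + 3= 8*b^2 - 64*b + 4*d^3 - 16*d^2 + d*(-4*b^2 + 32*b - 44) + 120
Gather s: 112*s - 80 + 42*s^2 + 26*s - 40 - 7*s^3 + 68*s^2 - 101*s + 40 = -7*s^3 + 110*s^2 + 37*s - 80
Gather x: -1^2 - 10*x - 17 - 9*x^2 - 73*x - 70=-9*x^2 - 83*x - 88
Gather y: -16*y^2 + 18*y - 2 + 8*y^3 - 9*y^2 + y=8*y^3 - 25*y^2 + 19*y - 2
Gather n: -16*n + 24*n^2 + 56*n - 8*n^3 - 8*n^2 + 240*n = -8*n^3 + 16*n^2 + 280*n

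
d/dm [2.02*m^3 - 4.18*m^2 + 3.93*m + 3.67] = 6.06*m^2 - 8.36*m + 3.93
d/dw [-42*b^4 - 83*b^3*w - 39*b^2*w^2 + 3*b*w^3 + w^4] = -83*b^3 - 78*b^2*w + 9*b*w^2 + 4*w^3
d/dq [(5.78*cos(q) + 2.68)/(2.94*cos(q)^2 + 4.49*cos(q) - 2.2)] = (16.9932*cos(q)^2 + 15.7584*cos(q) + 24.7492)*sin(q)/(8.6436*cos(q)^4 + 26.4012*cos(q)^3 + 7.2241*cos(q)^2 - 19.756*cos(q) + 4.84)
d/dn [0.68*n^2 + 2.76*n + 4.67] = 1.36*n + 2.76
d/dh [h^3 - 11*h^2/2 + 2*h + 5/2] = 3*h^2 - 11*h + 2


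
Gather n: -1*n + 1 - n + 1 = 2 - 2*n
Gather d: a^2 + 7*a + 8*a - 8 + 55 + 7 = a^2 + 15*a + 54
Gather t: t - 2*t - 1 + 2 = 1 - t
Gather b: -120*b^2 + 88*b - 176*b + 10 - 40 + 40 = -120*b^2 - 88*b + 10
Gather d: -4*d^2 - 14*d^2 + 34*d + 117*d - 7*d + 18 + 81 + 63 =-18*d^2 + 144*d + 162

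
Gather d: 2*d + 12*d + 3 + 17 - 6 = 14*d + 14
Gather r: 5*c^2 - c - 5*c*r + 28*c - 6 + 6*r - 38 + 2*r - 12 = 5*c^2 + 27*c + r*(8 - 5*c) - 56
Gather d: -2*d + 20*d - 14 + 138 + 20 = 18*d + 144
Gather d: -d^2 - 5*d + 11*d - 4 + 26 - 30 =-d^2 + 6*d - 8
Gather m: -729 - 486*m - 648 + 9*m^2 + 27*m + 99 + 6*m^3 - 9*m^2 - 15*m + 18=6*m^3 - 474*m - 1260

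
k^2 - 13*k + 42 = (k - 7)*(k - 6)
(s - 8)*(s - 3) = s^2 - 11*s + 24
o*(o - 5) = o^2 - 5*o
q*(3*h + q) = 3*h*q + q^2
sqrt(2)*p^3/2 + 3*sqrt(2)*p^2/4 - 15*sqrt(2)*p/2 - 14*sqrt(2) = (p - 4)*(p + 7/2)*(sqrt(2)*p/2 + sqrt(2))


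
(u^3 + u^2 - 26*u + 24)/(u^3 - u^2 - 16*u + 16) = (u + 6)/(u + 4)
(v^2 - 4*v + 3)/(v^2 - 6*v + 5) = (v - 3)/(v - 5)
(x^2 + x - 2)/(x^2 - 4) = (x - 1)/(x - 2)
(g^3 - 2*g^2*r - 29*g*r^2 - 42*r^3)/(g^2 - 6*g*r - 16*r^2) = (-g^2 + 4*g*r + 21*r^2)/(-g + 8*r)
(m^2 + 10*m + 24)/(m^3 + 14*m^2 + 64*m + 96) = 1/(m + 4)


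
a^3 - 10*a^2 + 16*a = a*(a - 8)*(a - 2)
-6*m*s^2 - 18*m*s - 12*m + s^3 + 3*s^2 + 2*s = (-6*m + s)*(s + 1)*(s + 2)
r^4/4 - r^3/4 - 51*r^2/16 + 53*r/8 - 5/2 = (r/4 + 1)*(r - 5/2)*(r - 2)*(r - 1/2)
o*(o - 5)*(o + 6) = o^3 + o^2 - 30*o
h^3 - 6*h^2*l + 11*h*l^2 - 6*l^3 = (h - 3*l)*(h - 2*l)*(h - l)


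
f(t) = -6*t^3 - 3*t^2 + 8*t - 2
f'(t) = -18*t^2 - 6*t + 8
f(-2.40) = 44.46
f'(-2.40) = -81.28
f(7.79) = -2958.11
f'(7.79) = -1131.05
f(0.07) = -1.46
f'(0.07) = 7.49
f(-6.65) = 1576.61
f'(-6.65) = -748.10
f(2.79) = -133.34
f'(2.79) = -148.85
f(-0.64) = -6.78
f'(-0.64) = 4.47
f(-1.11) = -6.37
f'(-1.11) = -7.52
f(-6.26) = 1302.24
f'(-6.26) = -659.82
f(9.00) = -4547.00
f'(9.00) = -1504.00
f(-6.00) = 1138.00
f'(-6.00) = -604.00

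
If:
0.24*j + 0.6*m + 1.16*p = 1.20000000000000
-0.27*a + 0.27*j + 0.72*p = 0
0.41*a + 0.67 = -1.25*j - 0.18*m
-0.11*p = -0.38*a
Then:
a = 0.10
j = -0.81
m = 1.67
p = 0.34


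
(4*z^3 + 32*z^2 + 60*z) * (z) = 4*z^4 + 32*z^3 + 60*z^2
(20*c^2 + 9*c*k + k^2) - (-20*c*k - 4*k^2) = 20*c^2 + 29*c*k + 5*k^2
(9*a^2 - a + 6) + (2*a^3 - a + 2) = 2*a^3 + 9*a^2 - 2*a + 8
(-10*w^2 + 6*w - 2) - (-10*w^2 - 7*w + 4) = 13*w - 6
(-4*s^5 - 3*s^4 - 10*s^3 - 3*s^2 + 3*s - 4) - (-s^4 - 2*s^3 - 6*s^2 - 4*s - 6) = -4*s^5 - 2*s^4 - 8*s^3 + 3*s^2 + 7*s + 2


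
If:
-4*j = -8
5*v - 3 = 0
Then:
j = 2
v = 3/5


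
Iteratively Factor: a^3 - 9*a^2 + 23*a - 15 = (a - 3)*(a^2 - 6*a + 5) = (a - 3)*(a - 1)*(a - 5)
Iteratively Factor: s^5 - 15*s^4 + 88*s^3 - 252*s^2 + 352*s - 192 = (s - 2)*(s^4 - 13*s^3 + 62*s^2 - 128*s + 96) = (s - 4)*(s - 2)*(s^3 - 9*s^2 + 26*s - 24) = (s - 4)*(s - 3)*(s - 2)*(s^2 - 6*s + 8) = (s - 4)^2*(s - 3)*(s - 2)*(s - 2)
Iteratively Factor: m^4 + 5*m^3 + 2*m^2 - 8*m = (m + 4)*(m^3 + m^2 - 2*m) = (m + 2)*(m + 4)*(m^2 - m) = m*(m + 2)*(m + 4)*(m - 1)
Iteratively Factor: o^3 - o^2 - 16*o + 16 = (o - 1)*(o^2 - 16) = (o - 4)*(o - 1)*(o + 4)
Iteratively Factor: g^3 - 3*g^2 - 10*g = (g + 2)*(g^2 - 5*g) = g*(g + 2)*(g - 5)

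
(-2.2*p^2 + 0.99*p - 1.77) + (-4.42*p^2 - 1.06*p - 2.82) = -6.62*p^2 - 0.0700000000000001*p - 4.59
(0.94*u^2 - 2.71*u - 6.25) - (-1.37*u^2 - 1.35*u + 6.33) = 2.31*u^2 - 1.36*u - 12.58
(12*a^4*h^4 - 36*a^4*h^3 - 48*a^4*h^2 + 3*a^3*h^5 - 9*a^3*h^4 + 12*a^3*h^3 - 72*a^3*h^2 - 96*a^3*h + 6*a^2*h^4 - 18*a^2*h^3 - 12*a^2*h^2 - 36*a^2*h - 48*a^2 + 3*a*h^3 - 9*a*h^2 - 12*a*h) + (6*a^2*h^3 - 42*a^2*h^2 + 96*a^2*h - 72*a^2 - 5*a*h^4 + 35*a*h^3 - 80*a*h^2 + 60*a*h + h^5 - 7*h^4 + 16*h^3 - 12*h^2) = 12*a^4*h^4 - 36*a^4*h^3 - 48*a^4*h^2 + 3*a^3*h^5 - 9*a^3*h^4 + 12*a^3*h^3 - 72*a^3*h^2 - 96*a^3*h + 6*a^2*h^4 - 12*a^2*h^3 - 54*a^2*h^2 + 60*a^2*h - 120*a^2 - 5*a*h^4 + 38*a*h^3 - 89*a*h^2 + 48*a*h + h^5 - 7*h^4 + 16*h^3 - 12*h^2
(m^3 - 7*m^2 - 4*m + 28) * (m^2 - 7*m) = m^5 - 14*m^4 + 45*m^3 + 56*m^2 - 196*m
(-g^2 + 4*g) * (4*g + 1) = -4*g^3 + 15*g^2 + 4*g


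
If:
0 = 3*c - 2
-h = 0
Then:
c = 2/3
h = 0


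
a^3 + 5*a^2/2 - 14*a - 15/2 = (a - 3)*(a + 1/2)*(a + 5)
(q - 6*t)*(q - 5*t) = q^2 - 11*q*t + 30*t^2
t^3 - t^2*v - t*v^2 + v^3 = (-t + v)^2*(t + v)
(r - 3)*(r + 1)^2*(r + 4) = r^4 + 3*r^3 - 9*r^2 - 23*r - 12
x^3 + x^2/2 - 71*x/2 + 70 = (x - 4)*(x - 5/2)*(x + 7)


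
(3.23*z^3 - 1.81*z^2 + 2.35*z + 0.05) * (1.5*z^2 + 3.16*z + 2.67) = 4.845*z^5 + 7.4918*z^4 + 6.4295*z^3 + 2.6683*z^2 + 6.4325*z + 0.1335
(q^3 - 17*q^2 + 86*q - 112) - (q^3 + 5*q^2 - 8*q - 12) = -22*q^2 + 94*q - 100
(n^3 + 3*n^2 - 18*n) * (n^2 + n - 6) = n^5 + 4*n^4 - 21*n^3 - 36*n^2 + 108*n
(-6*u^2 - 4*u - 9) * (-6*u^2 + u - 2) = 36*u^4 + 18*u^3 + 62*u^2 - u + 18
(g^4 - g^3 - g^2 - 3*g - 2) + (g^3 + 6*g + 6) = g^4 - g^2 + 3*g + 4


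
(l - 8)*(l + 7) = l^2 - l - 56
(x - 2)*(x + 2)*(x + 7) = x^3 + 7*x^2 - 4*x - 28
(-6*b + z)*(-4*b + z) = 24*b^2 - 10*b*z + z^2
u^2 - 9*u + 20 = (u - 5)*(u - 4)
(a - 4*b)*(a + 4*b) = a^2 - 16*b^2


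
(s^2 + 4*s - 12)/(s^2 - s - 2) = (s + 6)/(s + 1)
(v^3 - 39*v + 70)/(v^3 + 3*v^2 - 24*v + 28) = (v - 5)/(v - 2)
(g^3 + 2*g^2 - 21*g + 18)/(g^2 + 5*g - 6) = g - 3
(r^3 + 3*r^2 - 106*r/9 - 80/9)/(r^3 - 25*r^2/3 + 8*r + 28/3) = (3*r^2 + 7*r - 40)/(3*(r^2 - 9*r + 14))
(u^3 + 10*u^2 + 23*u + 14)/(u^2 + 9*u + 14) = u + 1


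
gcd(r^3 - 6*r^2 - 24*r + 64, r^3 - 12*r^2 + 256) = r^2 - 4*r - 32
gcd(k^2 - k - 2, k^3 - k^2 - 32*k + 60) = k - 2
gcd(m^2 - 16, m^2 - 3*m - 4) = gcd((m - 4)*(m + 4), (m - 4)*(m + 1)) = m - 4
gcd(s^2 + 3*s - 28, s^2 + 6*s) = 1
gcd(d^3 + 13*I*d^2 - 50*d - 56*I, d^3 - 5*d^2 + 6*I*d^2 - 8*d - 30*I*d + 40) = d^2 + 6*I*d - 8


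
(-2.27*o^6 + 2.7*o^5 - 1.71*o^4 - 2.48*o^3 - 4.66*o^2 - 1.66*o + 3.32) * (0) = 0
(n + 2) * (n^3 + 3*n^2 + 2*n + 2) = n^4 + 5*n^3 + 8*n^2 + 6*n + 4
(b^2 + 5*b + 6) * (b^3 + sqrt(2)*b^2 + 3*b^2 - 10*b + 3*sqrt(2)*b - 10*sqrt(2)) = b^5 + sqrt(2)*b^4 + 8*b^4 + 11*b^3 + 8*sqrt(2)*b^3 - 32*b^2 + 11*sqrt(2)*b^2 - 60*b - 32*sqrt(2)*b - 60*sqrt(2)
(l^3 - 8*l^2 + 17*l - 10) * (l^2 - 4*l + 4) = l^5 - 12*l^4 + 53*l^3 - 110*l^2 + 108*l - 40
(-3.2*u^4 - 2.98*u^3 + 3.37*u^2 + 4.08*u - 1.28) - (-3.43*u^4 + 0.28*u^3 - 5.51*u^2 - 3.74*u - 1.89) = 0.23*u^4 - 3.26*u^3 + 8.88*u^2 + 7.82*u + 0.61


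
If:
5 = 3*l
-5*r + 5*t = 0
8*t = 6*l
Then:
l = 5/3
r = 5/4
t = 5/4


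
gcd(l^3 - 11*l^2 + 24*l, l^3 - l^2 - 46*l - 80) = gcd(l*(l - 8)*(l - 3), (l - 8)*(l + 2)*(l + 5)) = l - 8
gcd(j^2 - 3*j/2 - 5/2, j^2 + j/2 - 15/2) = j - 5/2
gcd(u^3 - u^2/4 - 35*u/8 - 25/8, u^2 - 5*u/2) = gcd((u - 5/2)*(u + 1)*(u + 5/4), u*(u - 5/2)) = u - 5/2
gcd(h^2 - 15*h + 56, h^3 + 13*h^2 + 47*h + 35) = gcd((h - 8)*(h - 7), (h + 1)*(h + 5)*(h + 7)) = 1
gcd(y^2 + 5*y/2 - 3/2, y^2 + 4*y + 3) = y + 3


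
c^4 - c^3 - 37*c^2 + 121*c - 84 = (c - 4)*(c - 3)*(c - 1)*(c + 7)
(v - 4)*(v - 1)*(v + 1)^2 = v^4 - 3*v^3 - 5*v^2 + 3*v + 4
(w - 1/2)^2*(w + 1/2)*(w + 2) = w^4 + 3*w^3/2 - 5*w^2/4 - 3*w/8 + 1/4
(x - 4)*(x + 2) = x^2 - 2*x - 8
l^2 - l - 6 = (l - 3)*(l + 2)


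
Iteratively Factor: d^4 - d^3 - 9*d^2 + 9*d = (d - 3)*(d^3 + 2*d^2 - 3*d) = (d - 3)*(d + 3)*(d^2 - d) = (d - 3)*(d - 1)*(d + 3)*(d)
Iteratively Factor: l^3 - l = (l)*(l^2 - 1) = l*(l - 1)*(l + 1)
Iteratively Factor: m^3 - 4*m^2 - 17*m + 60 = (m - 3)*(m^2 - m - 20) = (m - 5)*(m - 3)*(m + 4)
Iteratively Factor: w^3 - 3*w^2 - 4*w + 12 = (w - 3)*(w^2 - 4) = (w - 3)*(w + 2)*(w - 2)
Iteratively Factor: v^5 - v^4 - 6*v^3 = (v)*(v^4 - v^3 - 6*v^2) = v*(v - 3)*(v^3 + 2*v^2) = v*(v - 3)*(v + 2)*(v^2) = v^2*(v - 3)*(v + 2)*(v)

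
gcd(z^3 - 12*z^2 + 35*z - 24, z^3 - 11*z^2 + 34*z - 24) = z - 1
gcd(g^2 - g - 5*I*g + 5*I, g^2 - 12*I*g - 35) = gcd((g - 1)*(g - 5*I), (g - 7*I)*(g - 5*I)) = g - 5*I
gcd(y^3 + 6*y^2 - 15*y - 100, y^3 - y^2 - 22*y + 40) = y^2 + y - 20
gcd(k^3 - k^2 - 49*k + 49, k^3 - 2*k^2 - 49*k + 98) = k^2 - 49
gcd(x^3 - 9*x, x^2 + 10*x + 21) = x + 3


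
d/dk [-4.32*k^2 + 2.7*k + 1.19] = 2.7 - 8.64*k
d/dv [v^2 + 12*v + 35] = 2*v + 12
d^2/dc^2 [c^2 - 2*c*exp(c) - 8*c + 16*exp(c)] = -2*c*exp(c) + 12*exp(c) + 2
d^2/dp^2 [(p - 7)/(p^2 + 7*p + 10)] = 2*(-3*p*(p^2 + 7*p + 10) + (p - 7)*(2*p + 7)^2)/(p^2 + 7*p + 10)^3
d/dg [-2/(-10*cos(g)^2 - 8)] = 20*sin(2*g)/(5*cos(2*g) + 13)^2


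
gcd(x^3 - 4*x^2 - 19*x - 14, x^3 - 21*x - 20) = x + 1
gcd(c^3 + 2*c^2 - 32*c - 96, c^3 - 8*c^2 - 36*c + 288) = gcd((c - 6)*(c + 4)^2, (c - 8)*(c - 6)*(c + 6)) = c - 6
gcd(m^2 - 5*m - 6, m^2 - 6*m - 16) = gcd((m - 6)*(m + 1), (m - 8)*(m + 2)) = 1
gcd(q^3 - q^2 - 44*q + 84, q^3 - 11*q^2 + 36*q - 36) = q^2 - 8*q + 12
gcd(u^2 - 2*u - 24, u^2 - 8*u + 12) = u - 6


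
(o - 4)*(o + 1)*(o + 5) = o^3 + 2*o^2 - 19*o - 20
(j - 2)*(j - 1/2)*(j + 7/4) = j^3 - 3*j^2/4 - 27*j/8 + 7/4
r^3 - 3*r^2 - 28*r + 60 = (r - 6)*(r - 2)*(r + 5)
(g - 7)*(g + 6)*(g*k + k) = g^3*k - 43*g*k - 42*k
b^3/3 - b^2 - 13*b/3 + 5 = (b/3 + 1)*(b - 5)*(b - 1)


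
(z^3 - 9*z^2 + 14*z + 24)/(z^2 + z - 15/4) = 4*(z^3 - 9*z^2 + 14*z + 24)/(4*z^2 + 4*z - 15)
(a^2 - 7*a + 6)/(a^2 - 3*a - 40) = (-a^2 + 7*a - 6)/(-a^2 + 3*a + 40)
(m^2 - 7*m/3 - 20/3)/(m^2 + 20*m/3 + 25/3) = (m - 4)/(m + 5)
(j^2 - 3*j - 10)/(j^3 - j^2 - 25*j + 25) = (j + 2)/(j^2 + 4*j - 5)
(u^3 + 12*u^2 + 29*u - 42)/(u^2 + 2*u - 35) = (u^2 + 5*u - 6)/(u - 5)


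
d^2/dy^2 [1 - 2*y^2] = -4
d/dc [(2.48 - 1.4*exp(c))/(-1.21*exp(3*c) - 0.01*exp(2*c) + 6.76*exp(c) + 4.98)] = (-3.388*exp(3*c) + 8.9884*exp(2*c) + 0.0495999999999999*exp(c) - 23.7368)*exp(c)/(1.4641*exp(6*c) + 0.0242*exp(5*c) - 16.3591*exp(4*c) - 12.1868*exp(3*c) + 45.598*exp(2*c) + 67.3296*exp(c) + 24.8004)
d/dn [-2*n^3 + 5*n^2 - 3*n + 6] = -6*n^2 + 10*n - 3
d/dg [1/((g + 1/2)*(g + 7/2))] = 32*(-g - 2)/(16*g^4 + 128*g^3 + 312*g^2 + 224*g + 49)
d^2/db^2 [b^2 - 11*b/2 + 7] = 2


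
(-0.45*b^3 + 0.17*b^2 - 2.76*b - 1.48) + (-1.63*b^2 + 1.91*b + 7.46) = -0.45*b^3 - 1.46*b^2 - 0.85*b + 5.98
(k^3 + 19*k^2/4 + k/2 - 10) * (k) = k^4 + 19*k^3/4 + k^2/2 - 10*k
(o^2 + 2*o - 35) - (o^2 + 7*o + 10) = -5*o - 45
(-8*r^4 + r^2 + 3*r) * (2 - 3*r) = 24*r^5 - 16*r^4 - 3*r^3 - 7*r^2 + 6*r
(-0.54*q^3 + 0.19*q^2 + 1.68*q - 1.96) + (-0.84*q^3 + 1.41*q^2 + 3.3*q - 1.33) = -1.38*q^3 + 1.6*q^2 + 4.98*q - 3.29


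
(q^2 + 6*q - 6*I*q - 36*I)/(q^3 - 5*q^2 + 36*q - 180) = (q + 6)/(q^2 + q*(-5 + 6*I) - 30*I)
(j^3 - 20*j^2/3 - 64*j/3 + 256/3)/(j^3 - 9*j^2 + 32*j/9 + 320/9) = 3*(j + 4)/(3*j + 5)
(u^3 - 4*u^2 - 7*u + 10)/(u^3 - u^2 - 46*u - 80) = (u^2 - 6*u + 5)/(u^2 - 3*u - 40)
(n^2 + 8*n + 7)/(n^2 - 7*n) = (n^2 + 8*n + 7)/(n*(n - 7))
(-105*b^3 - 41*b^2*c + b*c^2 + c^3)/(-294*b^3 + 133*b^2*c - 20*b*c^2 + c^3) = (15*b^2 + 8*b*c + c^2)/(42*b^2 - 13*b*c + c^2)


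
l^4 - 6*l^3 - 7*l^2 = l^2*(l - 7)*(l + 1)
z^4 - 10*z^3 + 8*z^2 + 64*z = z*(z - 8)*(z - 4)*(z + 2)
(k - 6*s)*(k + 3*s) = k^2 - 3*k*s - 18*s^2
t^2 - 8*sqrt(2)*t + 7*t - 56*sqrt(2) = (t + 7)*(t - 8*sqrt(2))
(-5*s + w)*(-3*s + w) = 15*s^2 - 8*s*w + w^2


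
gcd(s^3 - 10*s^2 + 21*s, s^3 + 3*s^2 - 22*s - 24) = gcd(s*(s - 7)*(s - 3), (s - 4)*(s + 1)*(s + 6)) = 1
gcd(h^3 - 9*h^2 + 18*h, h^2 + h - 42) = h - 6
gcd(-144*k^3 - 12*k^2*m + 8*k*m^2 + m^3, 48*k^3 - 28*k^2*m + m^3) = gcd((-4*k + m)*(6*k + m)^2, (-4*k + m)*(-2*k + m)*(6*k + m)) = 24*k^2 - 2*k*m - m^2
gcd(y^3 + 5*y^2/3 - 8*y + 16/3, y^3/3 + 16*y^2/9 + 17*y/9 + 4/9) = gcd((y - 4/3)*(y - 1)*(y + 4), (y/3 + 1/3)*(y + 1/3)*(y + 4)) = y + 4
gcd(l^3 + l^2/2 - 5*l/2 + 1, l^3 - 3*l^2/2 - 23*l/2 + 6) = l - 1/2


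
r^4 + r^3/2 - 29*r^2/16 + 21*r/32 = r*(r - 3/4)*(r - 1/2)*(r + 7/4)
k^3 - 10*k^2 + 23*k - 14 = (k - 7)*(k - 2)*(k - 1)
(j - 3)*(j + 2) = j^2 - j - 6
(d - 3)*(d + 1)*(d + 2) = d^3 - 7*d - 6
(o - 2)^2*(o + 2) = o^3 - 2*o^2 - 4*o + 8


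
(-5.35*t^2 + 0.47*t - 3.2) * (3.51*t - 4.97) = -18.7785*t^3 + 28.2392*t^2 - 13.5679*t + 15.904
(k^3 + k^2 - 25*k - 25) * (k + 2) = k^4 + 3*k^3 - 23*k^2 - 75*k - 50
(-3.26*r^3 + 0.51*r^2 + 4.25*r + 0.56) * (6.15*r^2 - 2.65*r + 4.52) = -20.049*r^5 + 11.7755*r^4 + 10.0508*r^3 - 5.5133*r^2 + 17.726*r + 2.5312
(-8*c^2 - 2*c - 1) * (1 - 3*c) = 24*c^3 - 2*c^2 + c - 1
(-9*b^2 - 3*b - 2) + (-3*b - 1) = -9*b^2 - 6*b - 3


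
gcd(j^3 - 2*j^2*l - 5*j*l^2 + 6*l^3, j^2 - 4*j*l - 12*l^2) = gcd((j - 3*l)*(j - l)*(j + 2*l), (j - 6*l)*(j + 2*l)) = j + 2*l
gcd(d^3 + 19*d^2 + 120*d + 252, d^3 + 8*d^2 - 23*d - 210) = d^2 + 13*d + 42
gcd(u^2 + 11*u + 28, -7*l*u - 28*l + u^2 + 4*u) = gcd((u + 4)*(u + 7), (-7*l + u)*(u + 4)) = u + 4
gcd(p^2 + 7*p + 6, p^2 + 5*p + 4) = p + 1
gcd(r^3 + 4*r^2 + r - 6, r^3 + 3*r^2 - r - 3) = r^2 + 2*r - 3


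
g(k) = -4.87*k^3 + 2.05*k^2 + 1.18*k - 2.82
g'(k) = -14.61*k^2 + 4.1*k + 1.18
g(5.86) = -905.50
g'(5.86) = -476.50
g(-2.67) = 101.34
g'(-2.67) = -113.92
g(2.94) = -105.39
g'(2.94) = -113.05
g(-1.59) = 20.06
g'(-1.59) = -42.27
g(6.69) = -1361.34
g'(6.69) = -625.28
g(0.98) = -4.28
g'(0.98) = -8.83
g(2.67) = -77.75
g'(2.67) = -92.03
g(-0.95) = 2.08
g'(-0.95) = -15.90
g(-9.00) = 3702.84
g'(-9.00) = -1219.13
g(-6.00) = 1115.82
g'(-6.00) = -549.38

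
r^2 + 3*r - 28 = (r - 4)*(r + 7)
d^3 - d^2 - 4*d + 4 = (d - 2)*(d - 1)*(d + 2)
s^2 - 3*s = s*(s - 3)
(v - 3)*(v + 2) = v^2 - v - 6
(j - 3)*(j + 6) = j^2 + 3*j - 18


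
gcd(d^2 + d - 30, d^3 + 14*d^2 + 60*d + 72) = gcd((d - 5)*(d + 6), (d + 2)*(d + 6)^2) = d + 6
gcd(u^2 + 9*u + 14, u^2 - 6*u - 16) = u + 2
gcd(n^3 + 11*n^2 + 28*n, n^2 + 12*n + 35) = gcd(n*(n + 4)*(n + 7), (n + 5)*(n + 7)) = n + 7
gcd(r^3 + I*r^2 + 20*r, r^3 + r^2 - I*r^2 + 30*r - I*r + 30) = r + 5*I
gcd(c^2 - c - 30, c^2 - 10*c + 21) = 1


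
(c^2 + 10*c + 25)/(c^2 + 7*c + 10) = (c + 5)/(c + 2)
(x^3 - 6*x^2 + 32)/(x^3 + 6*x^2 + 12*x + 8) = (x^2 - 8*x + 16)/(x^2 + 4*x + 4)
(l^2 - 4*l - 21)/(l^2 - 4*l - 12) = (-l^2 + 4*l + 21)/(-l^2 + 4*l + 12)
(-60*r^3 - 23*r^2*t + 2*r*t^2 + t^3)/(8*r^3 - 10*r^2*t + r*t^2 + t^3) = (-15*r^2 - 2*r*t + t^2)/(2*r^2 - 3*r*t + t^2)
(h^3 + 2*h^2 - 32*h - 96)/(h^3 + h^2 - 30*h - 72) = (h + 4)/(h + 3)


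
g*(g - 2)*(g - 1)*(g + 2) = g^4 - g^3 - 4*g^2 + 4*g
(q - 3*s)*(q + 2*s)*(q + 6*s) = q^3 + 5*q^2*s - 12*q*s^2 - 36*s^3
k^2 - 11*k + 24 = (k - 8)*(k - 3)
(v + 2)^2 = v^2 + 4*v + 4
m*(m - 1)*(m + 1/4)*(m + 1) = m^4 + m^3/4 - m^2 - m/4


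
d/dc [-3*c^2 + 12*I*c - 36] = -6*c + 12*I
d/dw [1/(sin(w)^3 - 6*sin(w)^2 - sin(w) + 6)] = (-3*sin(w)^2 + 12*sin(w) + 1)/((sin(w) - 6)^2*cos(w)^3)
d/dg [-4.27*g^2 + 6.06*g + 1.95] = 6.06 - 8.54*g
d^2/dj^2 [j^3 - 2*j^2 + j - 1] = 6*j - 4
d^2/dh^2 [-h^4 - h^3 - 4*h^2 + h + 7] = -12*h^2 - 6*h - 8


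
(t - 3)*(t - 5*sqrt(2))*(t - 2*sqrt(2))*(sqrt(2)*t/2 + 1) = sqrt(2)*t^4/2 - 6*t^3 - 3*sqrt(2)*t^3/2 + 3*sqrt(2)*t^2 + 18*t^2 - 9*sqrt(2)*t + 20*t - 60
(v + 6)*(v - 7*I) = v^2 + 6*v - 7*I*v - 42*I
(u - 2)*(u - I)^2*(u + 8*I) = u^4 - 2*u^3 + 6*I*u^3 + 15*u^2 - 12*I*u^2 - 30*u - 8*I*u + 16*I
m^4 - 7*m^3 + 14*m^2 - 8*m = m*(m - 4)*(m - 2)*(m - 1)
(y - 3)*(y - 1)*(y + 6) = y^3 + 2*y^2 - 21*y + 18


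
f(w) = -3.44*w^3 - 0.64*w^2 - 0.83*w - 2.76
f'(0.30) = -2.14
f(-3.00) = 86.85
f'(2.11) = -49.48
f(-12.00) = 5859.36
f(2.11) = -39.68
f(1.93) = -31.48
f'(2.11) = -49.48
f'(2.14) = -50.83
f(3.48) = -158.38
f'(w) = -10.32*w^2 - 1.28*w - 0.83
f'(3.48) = -130.26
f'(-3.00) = -89.87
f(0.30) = -3.16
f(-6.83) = 1069.08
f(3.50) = -161.00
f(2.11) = -39.68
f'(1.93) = -41.74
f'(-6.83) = -473.50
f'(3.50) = -131.73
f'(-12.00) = -1471.55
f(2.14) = -41.18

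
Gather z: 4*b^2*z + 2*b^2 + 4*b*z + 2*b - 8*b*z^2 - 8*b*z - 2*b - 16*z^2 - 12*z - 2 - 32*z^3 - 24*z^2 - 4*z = 2*b^2 - 32*z^3 + z^2*(-8*b - 40) + z*(4*b^2 - 4*b - 16) - 2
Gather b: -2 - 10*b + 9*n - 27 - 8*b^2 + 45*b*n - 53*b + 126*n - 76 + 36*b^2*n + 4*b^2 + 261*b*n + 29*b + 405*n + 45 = b^2*(36*n - 4) + b*(306*n - 34) + 540*n - 60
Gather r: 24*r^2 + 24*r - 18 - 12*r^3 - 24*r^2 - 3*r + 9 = -12*r^3 + 21*r - 9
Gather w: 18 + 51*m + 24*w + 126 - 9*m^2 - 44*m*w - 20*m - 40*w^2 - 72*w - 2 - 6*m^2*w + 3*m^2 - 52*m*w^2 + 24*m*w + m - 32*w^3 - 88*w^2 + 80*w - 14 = -6*m^2 + 32*m - 32*w^3 + w^2*(-52*m - 128) + w*(-6*m^2 - 20*m + 32) + 128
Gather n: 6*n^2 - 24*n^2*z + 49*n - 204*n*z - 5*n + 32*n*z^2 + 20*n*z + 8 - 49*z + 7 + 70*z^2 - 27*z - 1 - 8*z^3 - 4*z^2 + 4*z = n^2*(6 - 24*z) + n*(32*z^2 - 184*z + 44) - 8*z^3 + 66*z^2 - 72*z + 14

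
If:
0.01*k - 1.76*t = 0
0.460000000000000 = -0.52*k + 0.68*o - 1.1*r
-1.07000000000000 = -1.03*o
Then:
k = 176.0*t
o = 1.04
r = 0.224007060900265 - 83.2*t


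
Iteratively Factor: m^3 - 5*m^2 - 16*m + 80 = (m + 4)*(m^2 - 9*m + 20) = (m - 5)*(m + 4)*(m - 4)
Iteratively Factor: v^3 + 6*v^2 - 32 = (v + 4)*(v^2 + 2*v - 8) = (v - 2)*(v + 4)*(v + 4)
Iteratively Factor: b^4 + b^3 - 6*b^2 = (b)*(b^3 + b^2 - 6*b) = b^2*(b^2 + b - 6) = b^2*(b - 2)*(b + 3)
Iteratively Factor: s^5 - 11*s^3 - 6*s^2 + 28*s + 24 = (s + 2)*(s^4 - 2*s^3 - 7*s^2 + 8*s + 12) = (s - 2)*(s + 2)*(s^3 - 7*s - 6) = (s - 2)*(s + 2)^2*(s^2 - 2*s - 3) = (s - 2)*(s + 1)*(s + 2)^2*(s - 3)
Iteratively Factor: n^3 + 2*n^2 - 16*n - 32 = (n + 2)*(n^2 - 16) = (n - 4)*(n + 2)*(n + 4)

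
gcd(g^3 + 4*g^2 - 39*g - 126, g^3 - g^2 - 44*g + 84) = g^2 + g - 42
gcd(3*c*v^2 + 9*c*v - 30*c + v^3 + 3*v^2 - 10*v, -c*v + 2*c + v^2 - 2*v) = v - 2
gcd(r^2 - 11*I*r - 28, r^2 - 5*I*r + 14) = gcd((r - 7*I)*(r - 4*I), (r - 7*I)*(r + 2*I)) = r - 7*I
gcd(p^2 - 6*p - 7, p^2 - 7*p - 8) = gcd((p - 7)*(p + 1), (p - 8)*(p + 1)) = p + 1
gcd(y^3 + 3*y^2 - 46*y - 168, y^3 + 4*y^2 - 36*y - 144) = y^2 + 10*y + 24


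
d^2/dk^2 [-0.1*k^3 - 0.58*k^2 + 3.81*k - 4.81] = -0.6*k - 1.16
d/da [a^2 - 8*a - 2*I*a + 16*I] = 2*a - 8 - 2*I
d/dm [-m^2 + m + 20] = 1 - 2*m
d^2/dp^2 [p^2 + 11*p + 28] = 2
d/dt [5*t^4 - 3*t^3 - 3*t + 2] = 20*t^3 - 9*t^2 - 3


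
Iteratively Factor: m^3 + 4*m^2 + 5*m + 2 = (m + 1)*(m^2 + 3*m + 2) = (m + 1)^2*(m + 2)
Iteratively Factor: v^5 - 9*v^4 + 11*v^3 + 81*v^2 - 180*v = (v)*(v^4 - 9*v^3 + 11*v^2 + 81*v - 180) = v*(v - 3)*(v^3 - 6*v^2 - 7*v + 60) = v*(v - 4)*(v - 3)*(v^2 - 2*v - 15) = v*(v - 4)*(v - 3)*(v + 3)*(v - 5)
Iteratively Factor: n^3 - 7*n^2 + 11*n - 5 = (n - 5)*(n^2 - 2*n + 1) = (n - 5)*(n - 1)*(n - 1)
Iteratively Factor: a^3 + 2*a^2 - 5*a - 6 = (a + 3)*(a^2 - a - 2) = (a - 2)*(a + 3)*(a + 1)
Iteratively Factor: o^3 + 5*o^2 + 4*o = (o + 4)*(o^2 + o) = (o + 1)*(o + 4)*(o)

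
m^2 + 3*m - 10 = (m - 2)*(m + 5)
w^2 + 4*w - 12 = (w - 2)*(w + 6)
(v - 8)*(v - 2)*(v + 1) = v^3 - 9*v^2 + 6*v + 16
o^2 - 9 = (o - 3)*(o + 3)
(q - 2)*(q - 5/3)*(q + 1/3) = q^3 - 10*q^2/3 + 19*q/9 + 10/9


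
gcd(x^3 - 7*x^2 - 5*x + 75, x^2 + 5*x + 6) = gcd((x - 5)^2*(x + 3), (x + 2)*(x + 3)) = x + 3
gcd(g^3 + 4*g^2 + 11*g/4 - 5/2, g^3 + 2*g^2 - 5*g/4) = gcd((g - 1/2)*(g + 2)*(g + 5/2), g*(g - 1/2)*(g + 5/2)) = g^2 + 2*g - 5/4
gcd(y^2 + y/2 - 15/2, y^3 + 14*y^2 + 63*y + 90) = y + 3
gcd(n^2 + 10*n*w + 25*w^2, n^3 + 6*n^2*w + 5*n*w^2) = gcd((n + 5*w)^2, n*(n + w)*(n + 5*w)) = n + 5*w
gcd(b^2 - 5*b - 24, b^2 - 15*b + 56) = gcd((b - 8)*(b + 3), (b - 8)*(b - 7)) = b - 8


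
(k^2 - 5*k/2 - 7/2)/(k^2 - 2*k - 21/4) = 2*(k + 1)/(2*k + 3)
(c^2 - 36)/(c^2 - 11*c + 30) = (c + 6)/(c - 5)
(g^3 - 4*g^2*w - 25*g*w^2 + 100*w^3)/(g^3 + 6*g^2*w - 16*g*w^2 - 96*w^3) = (g^2 - 25*w^2)/(g^2 + 10*g*w + 24*w^2)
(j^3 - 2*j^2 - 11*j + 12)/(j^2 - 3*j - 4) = (j^2 + 2*j - 3)/(j + 1)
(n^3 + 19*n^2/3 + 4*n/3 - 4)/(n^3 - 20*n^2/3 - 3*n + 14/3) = (n + 6)/(n - 7)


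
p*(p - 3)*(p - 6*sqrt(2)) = p^3 - 6*sqrt(2)*p^2 - 3*p^2 + 18*sqrt(2)*p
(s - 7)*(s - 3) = s^2 - 10*s + 21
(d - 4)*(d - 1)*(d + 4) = d^3 - d^2 - 16*d + 16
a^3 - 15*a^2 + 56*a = a*(a - 8)*(a - 7)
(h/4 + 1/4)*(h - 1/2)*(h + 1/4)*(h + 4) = h^4/4 + 19*h^3/16 + 21*h^2/32 - 13*h/32 - 1/8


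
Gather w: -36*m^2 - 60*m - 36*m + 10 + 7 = -36*m^2 - 96*m + 17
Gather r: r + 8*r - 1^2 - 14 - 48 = 9*r - 63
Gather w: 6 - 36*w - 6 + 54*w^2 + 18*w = 54*w^2 - 18*w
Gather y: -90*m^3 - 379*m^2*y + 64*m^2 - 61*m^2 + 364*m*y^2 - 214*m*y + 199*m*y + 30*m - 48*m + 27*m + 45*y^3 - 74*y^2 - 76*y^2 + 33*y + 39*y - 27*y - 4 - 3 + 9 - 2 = -90*m^3 + 3*m^2 + 9*m + 45*y^3 + y^2*(364*m - 150) + y*(-379*m^2 - 15*m + 45)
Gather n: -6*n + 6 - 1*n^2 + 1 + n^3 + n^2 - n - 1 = n^3 - 7*n + 6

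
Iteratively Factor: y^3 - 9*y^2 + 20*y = (y - 4)*(y^2 - 5*y) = (y - 5)*(y - 4)*(y)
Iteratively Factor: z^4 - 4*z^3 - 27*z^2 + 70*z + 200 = (z + 4)*(z^3 - 8*z^2 + 5*z + 50) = (z - 5)*(z + 4)*(z^2 - 3*z - 10) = (z - 5)^2*(z + 4)*(z + 2)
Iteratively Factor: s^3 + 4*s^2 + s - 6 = (s - 1)*(s^2 + 5*s + 6) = (s - 1)*(s + 3)*(s + 2)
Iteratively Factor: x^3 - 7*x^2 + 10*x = (x - 2)*(x^2 - 5*x) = x*(x - 2)*(x - 5)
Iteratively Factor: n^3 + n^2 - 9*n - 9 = (n - 3)*(n^2 + 4*n + 3) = (n - 3)*(n + 3)*(n + 1)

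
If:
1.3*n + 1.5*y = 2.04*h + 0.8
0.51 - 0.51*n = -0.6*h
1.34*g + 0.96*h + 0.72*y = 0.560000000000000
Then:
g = -2.64199738634019*y - 0.283650870073595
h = 2.93778801843318*y + 0.97926267281106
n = 3.45622119815668*y + 2.15207373271889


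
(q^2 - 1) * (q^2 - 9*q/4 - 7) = q^4 - 9*q^3/4 - 8*q^2 + 9*q/4 + 7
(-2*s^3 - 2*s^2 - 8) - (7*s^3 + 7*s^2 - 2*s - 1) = -9*s^3 - 9*s^2 + 2*s - 7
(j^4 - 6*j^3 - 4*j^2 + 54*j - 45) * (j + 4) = j^5 - 2*j^4 - 28*j^3 + 38*j^2 + 171*j - 180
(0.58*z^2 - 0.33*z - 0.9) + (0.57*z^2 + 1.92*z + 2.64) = 1.15*z^2 + 1.59*z + 1.74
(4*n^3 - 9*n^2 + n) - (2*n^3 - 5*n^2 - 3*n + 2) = 2*n^3 - 4*n^2 + 4*n - 2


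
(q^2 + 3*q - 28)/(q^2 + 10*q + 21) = (q - 4)/(q + 3)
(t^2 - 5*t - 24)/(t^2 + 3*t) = (t - 8)/t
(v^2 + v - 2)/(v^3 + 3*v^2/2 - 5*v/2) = 2*(v + 2)/(v*(2*v + 5))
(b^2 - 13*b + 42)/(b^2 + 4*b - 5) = (b^2 - 13*b + 42)/(b^2 + 4*b - 5)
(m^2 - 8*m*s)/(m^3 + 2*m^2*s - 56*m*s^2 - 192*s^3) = m/(m^2 + 10*m*s + 24*s^2)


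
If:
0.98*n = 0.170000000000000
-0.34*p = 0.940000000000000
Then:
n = 0.17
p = -2.76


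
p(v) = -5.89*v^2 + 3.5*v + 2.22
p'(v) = 3.5 - 11.78*v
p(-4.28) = -120.66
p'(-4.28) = 53.92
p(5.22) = -140.00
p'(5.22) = -57.99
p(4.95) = -124.77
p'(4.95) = -54.81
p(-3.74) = -93.26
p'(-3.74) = 47.56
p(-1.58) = -18.01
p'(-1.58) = 22.11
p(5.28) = -143.50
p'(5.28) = -58.70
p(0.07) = 2.44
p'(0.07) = 2.68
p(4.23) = -88.36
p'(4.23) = -46.33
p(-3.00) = -61.29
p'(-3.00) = 38.84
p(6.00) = -188.82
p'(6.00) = -67.18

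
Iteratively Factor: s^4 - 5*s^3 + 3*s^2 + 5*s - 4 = (s - 4)*(s^3 - s^2 - s + 1) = (s - 4)*(s - 1)*(s^2 - 1) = (s - 4)*(s - 1)^2*(s + 1)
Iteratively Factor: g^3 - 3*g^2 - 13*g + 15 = (g + 3)*(g^2 - 6*g + 5) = (g - 5)*(g + 3)*(g - 1)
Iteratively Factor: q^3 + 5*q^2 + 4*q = (q + 1)*(q^2 + 4*q) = (q + 1)*(q + 4)*(q)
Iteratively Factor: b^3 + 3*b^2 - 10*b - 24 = (b - 3)*(b^2 + 6*b + 8) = (b - 3)*(b + 2)*(b + 4)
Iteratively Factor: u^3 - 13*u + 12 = (u - 3)*(u^2 + 3*u - 4) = (u - 3)*(u - 1)*(u + 4)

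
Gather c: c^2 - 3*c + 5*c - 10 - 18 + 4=c^2 + 2*c - 24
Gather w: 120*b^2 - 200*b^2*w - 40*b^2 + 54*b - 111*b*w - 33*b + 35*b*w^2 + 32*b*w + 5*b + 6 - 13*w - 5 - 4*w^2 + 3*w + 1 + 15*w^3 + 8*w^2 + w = 80*b^2 + 26*b + 15*w^3 + w^2*(35*b + 4) + w*(-200*b^2 - 79*b - 9) + 2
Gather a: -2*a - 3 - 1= -2*a - 4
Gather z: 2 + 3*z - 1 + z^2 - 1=z^2 + 3*z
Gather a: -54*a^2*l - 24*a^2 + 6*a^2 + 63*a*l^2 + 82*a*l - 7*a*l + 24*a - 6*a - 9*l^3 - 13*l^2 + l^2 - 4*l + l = a^2*(-54*l - 18) + a*(63*l^2 + 75*l + 18) - 9*l^3 - 12*l^2 - 3*l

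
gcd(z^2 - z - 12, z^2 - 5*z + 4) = z - 4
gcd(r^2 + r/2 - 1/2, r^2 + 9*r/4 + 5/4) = r + 1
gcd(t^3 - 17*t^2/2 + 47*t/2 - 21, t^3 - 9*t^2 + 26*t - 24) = t^2 - 5*t + 6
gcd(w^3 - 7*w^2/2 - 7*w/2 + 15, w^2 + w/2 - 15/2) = w - 5/2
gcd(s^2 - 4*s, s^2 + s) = s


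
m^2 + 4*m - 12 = (m - 2)*(m + 6)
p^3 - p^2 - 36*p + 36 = (p - 6)*(p - 1)*(p + 6)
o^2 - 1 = (o - 1)*(o + 1)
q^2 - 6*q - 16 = (q - 8)*(q + 2)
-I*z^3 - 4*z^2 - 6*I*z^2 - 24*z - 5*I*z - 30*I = (z + 6)*(z - 5*I)*(-I*z + 1)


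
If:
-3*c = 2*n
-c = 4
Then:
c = -4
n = 6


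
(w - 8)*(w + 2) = w^2 - 6*w - 16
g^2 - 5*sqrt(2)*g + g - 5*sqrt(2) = (g + 1)*(g - 5*sqrt(2))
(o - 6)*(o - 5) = o^2 - 11*o + 30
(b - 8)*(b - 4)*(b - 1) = b^3 - 13*b^2 + 44*b - 32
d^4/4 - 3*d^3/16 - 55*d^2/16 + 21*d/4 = d*(d/4 + 1)*(d - 3)*(d - 7/4)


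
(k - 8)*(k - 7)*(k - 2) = k^3 - 17*k^2 + 86*k - 112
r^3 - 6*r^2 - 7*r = r*(r - 7)*(r + 1)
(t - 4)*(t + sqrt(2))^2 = t^3 - 4*t^2 + 2*sqrt(2)*t^2 - 8*sqrt(2)*t + 2*t - 8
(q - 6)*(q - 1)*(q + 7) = q^3 - 43*q + 42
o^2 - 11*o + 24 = (o - 8)*(o - 3)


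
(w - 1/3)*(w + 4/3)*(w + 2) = w^3 + 3*w^2 + 14*w/9 - 8/9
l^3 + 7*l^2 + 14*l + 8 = (l + 1)*(l + 2)*(l + 4)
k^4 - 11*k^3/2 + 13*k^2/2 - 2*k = k*(k - 4)*(k - 1)*(k - 1/2)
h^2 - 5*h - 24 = (h - 8)*(h + 3)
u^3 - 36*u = u*(u - 6)*(u + 6)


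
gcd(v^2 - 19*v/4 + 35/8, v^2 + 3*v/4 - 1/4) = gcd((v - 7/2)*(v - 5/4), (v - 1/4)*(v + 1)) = 1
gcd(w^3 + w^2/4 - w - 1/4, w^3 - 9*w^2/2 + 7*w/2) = w - 1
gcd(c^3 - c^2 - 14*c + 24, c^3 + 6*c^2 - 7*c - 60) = c^2 + c - 12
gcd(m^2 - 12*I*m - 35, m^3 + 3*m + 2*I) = 1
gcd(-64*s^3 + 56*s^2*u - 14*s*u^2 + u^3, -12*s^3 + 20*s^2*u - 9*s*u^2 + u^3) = 2*s - u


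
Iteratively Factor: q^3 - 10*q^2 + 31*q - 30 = (q - 5)*(q^2 - 5*q + 6) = (q - 5)*(q - 3)*(q - 2)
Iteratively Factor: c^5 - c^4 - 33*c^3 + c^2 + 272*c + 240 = (c + 1)*(c^4 - 2*c^3 - 31*c^2 + 32*c + 240) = (c - 5)*(c + 1)*(c^3 + 3*c^2 - 16*c - 48) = (c - 5)*(c - 4)*(c + 1)*(c^2 + 7*c + 12) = (c - 5)*(c - 4)*(c + 1)*(c + 3)*(c + 4)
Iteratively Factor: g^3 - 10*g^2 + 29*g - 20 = (g - 4)*(g^2 - 6*g + 5) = (g - 4)*(g - 1)*(g - 5)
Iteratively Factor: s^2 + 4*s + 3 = (s + 1)*(s + 3)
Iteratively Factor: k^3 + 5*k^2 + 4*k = (k)*(k^2 + 5*k + 4) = k*(k + 1)*(k + 4)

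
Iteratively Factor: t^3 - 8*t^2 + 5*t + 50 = (t + 2)*(t^2 - 10*t + 25) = (t - 5)*(t + 2)*(t - 5)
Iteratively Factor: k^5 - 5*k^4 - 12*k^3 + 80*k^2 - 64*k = (k - 1)*(k^4 - 4*k^3 - 16*k^2 + 64*k) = (k - 1)*(k + 4)*(k^3 - 8*k^2 + 16*k) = k*(k - 1)*(k + 4)*(k^2 - 8*k + 16) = k*(k - 4)*(k - 1)*(k + 4)*(k - 4)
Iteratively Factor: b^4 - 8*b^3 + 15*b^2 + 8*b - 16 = (b - 1)*(b^3 - 7*b^2 + 8*b + 16) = (b - 1)*(b + 1)*(b^2 - 8*b + 16) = (b - 4)*(b - 1)*(b + 1)*(b - 4)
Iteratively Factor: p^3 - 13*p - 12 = (p - 4)*(p^2 + 4*p + 3) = (p - 4)*(p + 3)*(p + 1)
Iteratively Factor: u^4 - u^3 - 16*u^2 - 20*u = (u + 2)*(u^3 - 3*u^2 - 10*u) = (u - 5)*(u + 2)*(u^2 + 2*u) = (u - 5)*(u + 2)^2*(u)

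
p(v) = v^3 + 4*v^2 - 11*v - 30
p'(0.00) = -11.00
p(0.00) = -30.00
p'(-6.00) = 49.00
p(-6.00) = -36.00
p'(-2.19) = -14.13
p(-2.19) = 2.77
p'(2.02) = 17.40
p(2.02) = -27.66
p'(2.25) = 22.19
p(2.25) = -23.11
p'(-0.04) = -11.32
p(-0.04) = -29.55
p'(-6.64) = 68.15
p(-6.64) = -73.36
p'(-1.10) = -16.17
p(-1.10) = -14.39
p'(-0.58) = -14.63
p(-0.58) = -22.47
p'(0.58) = -5.35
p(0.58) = -34.84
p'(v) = 3*v^2 + 8*v - 11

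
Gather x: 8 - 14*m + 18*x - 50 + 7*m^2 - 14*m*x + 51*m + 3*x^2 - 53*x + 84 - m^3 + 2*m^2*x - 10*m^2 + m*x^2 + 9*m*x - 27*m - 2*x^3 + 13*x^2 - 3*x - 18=-m^3 - 3*m^2 + 10*m - 2*x^3 + x^2*(m + 16) + x*(2*m^2 - 5*m - 38) + 24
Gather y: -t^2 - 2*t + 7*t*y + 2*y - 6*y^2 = -t^2 - 2*t - 6*y^2 + y*(7*t + 2)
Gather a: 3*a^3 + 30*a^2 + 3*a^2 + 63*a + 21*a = 3*a^3 + 33*a^2 + 84*a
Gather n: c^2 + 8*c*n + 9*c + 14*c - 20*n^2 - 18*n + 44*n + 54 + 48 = c^2 + 23*c - 20*n^2 + n*(8*c + 26) + 102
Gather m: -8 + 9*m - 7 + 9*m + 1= 18*m - 14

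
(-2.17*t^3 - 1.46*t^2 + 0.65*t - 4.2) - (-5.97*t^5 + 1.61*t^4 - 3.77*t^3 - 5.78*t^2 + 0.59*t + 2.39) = 5.97*t^5 - 1.61*t^4 + 1.6*t^3 + 4.32*t^2 + 0.0600000000000001*t - 6.59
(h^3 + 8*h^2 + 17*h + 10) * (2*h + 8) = 2*h^4 + 24*h^3 + 98*h^2 + 156*h + 80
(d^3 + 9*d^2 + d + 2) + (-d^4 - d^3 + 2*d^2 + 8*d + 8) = -d^4 + 11*d^2 + 9*d + 10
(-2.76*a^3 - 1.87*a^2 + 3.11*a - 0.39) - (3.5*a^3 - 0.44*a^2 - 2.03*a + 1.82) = -6.26*a^3 - 1.43*a^2 + 5.14*a - 2.21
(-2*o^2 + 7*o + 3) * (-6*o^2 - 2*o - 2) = 12*o^4 - 38*o^3 - 28*o^2 - 20*o - 6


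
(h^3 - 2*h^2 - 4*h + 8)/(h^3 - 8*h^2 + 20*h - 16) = (h + 2)/(h - 4)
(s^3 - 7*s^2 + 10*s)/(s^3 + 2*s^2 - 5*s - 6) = s*(s - 5)/(s^2 + 4*s + 3)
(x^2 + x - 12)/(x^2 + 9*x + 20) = (x - 3)/(x + 5)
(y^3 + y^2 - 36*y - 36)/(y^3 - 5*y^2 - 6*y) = (y + 6)/y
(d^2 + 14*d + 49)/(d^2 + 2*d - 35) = (d + 7)/(d - 5)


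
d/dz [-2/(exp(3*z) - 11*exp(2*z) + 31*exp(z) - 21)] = (6*exp(2*z) - 44*exp(z) + 62)*exp(z)/(exp(3*z) - 11*exp(2*z) + 31*exp(z) - 21)^2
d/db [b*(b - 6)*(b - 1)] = 3*b^2 - 14*b + 6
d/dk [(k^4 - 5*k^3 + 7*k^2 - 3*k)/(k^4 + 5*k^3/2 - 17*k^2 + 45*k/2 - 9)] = 6*(5*k^2 - 12*k + 18)/(4*k^4 + 36*k^3 + 9*k^2 - 324*k + 324)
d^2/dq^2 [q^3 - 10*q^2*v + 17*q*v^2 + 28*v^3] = 6*q - 20*v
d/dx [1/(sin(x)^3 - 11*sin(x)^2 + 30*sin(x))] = (-3*cos(x) + 22/tan(x) - 30*cos(x)/sin(x)^2)/((sin(x) - 6)^2*(sin(x) - 5)^2)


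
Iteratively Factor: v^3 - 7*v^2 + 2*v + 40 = (v - 5)*(v^2 - 2*v - 8) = (v - 5)*(v - 4)*(v + 2)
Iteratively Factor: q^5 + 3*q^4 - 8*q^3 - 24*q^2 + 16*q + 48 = (q - 2)*(q^4 + 5*q^3 + 2*q^2 - 20*q - 24) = (q - 2)*(q + 2)*(q^3 + 3*q^2 - 4*q - 12) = (q - 2)*(q + 2)*(q + 3)*(q^2 - 4) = (q - 2)*(q + 2)^2*(q + 3)*(q - 2)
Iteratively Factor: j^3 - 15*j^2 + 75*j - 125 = (j - 5)*(j^2 - 10*j + 25) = (j - 5)^2*(j - 5)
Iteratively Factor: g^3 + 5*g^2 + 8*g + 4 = (g + 2)*(g^2 + 3*g + 2) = (g + 2)^2*(g + 1)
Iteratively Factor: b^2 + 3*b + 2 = (b + 2)*(b + 1)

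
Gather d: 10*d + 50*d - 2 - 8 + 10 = 60*d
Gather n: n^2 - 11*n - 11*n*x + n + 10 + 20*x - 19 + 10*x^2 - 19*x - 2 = n^2 + n*(-11*x - 10) + 10*x^2 + x - 11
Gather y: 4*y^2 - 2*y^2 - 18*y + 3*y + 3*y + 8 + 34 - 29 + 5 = 2*y^2 - 12*y + 18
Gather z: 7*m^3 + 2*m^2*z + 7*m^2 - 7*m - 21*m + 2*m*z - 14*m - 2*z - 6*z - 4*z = 7*m^3 + 7*m^2 - 42*m + z*(2*m^2 + 2*m - 12)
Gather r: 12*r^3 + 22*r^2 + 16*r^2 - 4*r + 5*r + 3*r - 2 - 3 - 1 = 12*r^3 + 38*r^2 + 4*r - 6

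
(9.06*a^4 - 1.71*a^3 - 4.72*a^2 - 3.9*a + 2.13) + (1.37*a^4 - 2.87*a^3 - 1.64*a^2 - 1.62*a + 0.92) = 10.43*a^4 - 4.58*a^3 - 6.36*a^2 - 5.52*a + 3.05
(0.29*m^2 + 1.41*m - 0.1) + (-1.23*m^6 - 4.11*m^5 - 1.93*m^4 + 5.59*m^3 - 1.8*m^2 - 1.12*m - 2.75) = -1.23*m^6 - 4.11*m^5 - 1.93*m^4 + 5.59*m^3 - 1.51*m^2 + 0.29*m - 2.85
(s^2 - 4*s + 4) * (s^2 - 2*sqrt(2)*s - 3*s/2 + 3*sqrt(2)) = s^4 - 11*s^3/2 - 2*sqrt(2)*s^3 + 10*s^2 + 11*sqrt(2)*s^2 - 20*sqrt(2)*s - 6*s + 12*sqrt(2)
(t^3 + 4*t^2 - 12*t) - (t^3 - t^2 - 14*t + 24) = 5*t^2 + 2*t - 24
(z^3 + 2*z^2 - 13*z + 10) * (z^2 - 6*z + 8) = z^5 - 4*z^4 - 17*z^3 + 104*z^2 - 164*z + 80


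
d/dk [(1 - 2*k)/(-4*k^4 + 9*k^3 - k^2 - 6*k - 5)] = (8*k^4 - 18*k^3 + 2*k^2 + 12*k - (2*k - 1)*(16*k^3 - 27*k^2 + 2*k + 6) + 10)/(4*k^4 - 9*k^3 + k^2 + 6*k + 5)^2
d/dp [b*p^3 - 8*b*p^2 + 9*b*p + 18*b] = b*(3*p^2 - 16*p + 9)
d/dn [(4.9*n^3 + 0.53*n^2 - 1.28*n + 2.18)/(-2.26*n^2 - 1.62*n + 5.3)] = (-11.074*n^4 - 15.876*n^3 + 74.1586*n^2 + 15.4716*n - 3.2524)/(5.1076*n^4 + 7.3224*n^3 - 21.3316*n^2 - 17.172*n + 28.09)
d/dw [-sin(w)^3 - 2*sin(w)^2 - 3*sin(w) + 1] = (-4*sin(w) + 3*cos(w)^2 - 6)*cos(w)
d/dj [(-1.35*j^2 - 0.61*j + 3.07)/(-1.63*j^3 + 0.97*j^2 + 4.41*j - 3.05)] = (-2.2005*j^4 - 1.9886*j^3 + 9.6505*j^2 + 2.2792*j - 11.6782)/(2.6569*j^6 - 3.1622*j^5 - 13.4357*j^4 + 18.4984*j^3 + 13.5311*j^2 - 26.901*j + 9.3025)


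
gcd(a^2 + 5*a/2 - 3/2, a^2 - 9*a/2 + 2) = a - 1/2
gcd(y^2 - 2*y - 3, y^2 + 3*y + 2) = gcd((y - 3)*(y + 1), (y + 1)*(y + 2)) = y + 1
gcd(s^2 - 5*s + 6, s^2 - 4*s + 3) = s - 3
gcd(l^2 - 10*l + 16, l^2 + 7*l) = 1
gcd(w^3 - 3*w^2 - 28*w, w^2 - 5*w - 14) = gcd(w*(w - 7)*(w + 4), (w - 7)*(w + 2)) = w - 7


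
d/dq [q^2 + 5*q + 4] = 2*q + 5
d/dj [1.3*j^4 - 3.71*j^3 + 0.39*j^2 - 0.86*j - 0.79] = 5.2*j^3 - 11.13*j^2 + 0.78*j - 0.86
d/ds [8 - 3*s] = -3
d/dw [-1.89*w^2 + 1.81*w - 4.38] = 1.81 - 3.78*w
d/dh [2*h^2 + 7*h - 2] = 4*h + 7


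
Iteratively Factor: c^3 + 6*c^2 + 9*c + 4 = (c + 4)*(c^2 + 2*c + 1) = (c + 1)*(c + 4)*(c + 1)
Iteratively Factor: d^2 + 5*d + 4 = (d + 1)*(d + 4)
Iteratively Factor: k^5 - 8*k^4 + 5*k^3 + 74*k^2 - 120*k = (k + 3)*(k^4 - 11*k^3 + 38*k^2 - 40*k) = (k - 4)*(k + 3)*(k^3 - 7*k^2 + 10*k) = k*(k - 4)*(k + 3)*(k^2 - 7*k + 10) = k*(k - 5)*(k - 4)*(k + 3)*(k - 2)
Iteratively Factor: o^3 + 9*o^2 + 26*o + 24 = (o + 2)*(o^2 + 7*o + 12) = (o + 2)*(o + 4)*(o + 3)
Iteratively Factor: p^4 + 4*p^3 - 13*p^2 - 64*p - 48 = (p + 3)*(p^3 + p^2 - 16*p - 16) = (p + 3)*(p + 4)*(p^2 - 3*p - 4) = (p - 4)*(p + 3)*(p + 4)*(p + 1)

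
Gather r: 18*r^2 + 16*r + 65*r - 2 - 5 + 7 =18*r^2 + 81*r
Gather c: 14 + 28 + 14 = 56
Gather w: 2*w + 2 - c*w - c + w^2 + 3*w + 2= -c + w^2 + w*(5 - c) + 4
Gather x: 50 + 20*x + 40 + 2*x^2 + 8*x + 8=2*x^2 + 28*x + 98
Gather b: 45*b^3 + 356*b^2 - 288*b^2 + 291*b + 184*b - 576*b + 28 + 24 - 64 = 45*b^3 + 68*b^2 - 101*b - 12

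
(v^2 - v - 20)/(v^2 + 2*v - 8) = (v - 5)/(v - 2)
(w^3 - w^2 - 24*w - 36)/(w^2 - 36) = (w^2 + 5*w + 6)/(w + 6)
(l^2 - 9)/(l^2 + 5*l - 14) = (l^2 - 9)/(l^2 + 5*l - 14)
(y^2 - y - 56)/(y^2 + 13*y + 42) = (y - 8)/(y + 6)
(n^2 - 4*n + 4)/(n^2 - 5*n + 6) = (n - 2)/(n - 3)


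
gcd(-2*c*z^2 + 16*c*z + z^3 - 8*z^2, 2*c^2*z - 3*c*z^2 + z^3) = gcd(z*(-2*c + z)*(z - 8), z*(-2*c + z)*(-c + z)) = -2*c*z + z^2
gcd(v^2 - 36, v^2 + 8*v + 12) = v + 6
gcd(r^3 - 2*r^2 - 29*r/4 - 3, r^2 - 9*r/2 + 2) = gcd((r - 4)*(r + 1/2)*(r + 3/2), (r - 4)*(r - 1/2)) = r - 4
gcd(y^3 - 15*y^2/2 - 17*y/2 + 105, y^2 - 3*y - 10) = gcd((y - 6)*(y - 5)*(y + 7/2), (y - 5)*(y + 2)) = y - 5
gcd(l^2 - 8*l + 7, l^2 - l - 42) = l - 7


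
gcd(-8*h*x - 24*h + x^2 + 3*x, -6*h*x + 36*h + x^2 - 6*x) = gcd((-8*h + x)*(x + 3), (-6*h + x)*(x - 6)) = 1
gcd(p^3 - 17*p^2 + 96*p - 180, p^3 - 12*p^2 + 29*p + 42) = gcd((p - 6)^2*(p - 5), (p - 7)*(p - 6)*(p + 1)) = p - 6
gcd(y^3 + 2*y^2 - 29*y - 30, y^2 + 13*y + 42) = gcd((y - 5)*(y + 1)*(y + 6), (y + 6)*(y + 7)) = y + 6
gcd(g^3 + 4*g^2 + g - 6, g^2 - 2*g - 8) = g + 2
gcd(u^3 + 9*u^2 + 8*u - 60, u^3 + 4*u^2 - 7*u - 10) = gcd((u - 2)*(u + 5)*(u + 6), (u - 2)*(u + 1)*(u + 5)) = u^2 + 3*u - 10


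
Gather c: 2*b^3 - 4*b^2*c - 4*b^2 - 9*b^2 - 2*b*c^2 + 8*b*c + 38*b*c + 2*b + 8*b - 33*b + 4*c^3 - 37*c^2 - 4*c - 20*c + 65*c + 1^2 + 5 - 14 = 2*b^3 - 13*b^2 - 23*b + 4*c^3 + c^2*(-2*b - 37) + c*(-4*b^2 + 46*b + 41) - 8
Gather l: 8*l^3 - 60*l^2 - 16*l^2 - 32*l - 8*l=8*l^3 - 76*l^2 - 40*l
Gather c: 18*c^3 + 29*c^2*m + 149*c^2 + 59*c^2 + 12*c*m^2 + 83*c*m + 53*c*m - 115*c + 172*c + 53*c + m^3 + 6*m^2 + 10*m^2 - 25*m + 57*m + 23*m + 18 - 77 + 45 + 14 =18*c^3 + c^2*(29*m + 208) + c*(12*m^2 + 136*m + 110) + m^3 + 16*m^2 + 55*m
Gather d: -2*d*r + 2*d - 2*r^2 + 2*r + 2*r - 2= d*(2 - 2*r) - 2*r^2 + 4*r - 2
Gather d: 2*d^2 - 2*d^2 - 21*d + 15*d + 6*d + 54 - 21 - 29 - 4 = 0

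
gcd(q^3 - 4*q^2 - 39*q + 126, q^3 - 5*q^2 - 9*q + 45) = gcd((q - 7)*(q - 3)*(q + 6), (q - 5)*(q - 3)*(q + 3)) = q - 3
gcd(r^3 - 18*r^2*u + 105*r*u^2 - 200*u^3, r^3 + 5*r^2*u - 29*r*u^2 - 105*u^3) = r - 5*u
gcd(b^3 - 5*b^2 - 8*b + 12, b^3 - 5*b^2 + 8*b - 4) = b - 1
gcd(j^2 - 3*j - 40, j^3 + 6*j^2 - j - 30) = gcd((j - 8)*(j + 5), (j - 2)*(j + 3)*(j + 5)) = j + 5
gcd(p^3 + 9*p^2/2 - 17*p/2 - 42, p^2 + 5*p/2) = 1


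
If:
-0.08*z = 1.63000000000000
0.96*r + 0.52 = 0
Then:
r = -0.54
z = -20.38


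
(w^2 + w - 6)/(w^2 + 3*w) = (w - 2)/w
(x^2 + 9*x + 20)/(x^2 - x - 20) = (x + 5)/(x - 5)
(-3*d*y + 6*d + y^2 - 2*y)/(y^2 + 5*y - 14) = (-3*d + y)/(y + 7)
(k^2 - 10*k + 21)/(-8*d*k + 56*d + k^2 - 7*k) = (3 - k)/(8*d - k)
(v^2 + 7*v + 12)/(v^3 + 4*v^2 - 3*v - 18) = (v + 4)/(v^2 + v - 6)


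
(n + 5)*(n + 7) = n^2 + 12*n + 35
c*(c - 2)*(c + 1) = c^3 - c^2 - 2*c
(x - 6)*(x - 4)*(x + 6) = x^3 - 4*x^2 - 36*x + 144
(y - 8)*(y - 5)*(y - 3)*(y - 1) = y^4 - 17*y^3 + 95*y^2 - 199*y + 120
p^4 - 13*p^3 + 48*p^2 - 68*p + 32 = (p - 8)*(p - 2)^2*(p - 1)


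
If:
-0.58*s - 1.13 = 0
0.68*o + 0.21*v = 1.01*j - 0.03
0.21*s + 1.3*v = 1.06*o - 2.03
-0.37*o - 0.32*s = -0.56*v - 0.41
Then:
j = -3.49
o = -3.87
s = -1.95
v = -4.40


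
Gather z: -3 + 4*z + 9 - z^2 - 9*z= -z^2 - 5*z + 6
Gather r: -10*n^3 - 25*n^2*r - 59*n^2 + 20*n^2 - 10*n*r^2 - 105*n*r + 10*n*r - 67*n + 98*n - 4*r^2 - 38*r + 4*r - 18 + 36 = -10*n^3 - 39*n^2 + 31*n + r^2*(-10*n - 4) + r*(-25*n^2 - 95*n - 34) + 18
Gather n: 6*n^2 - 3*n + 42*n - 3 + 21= 6*n^2 + 39*n + 18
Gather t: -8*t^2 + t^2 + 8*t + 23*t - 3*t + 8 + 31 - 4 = -7*t^2 + 28*t + 35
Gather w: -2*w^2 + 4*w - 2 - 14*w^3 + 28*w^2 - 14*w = -14*w^3 + 26*w^2 - 10*w - 2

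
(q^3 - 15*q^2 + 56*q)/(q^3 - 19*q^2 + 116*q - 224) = q/(q - 4)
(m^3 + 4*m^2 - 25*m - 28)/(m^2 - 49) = (m^2 - 3*m - 4)/(m - 7)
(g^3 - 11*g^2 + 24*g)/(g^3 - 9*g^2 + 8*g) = (g - 3)/(g - 1)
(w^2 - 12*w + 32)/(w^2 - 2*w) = (w^2 - 12*w + 32)/(w*(w - 2))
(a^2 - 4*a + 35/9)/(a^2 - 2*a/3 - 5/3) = (a - 7/3)/(a + 1)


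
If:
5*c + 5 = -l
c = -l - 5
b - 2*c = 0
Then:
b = 0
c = 0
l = -5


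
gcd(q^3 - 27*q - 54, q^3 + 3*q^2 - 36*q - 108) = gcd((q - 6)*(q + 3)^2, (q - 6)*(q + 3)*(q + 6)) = q^2 - 3*q - 18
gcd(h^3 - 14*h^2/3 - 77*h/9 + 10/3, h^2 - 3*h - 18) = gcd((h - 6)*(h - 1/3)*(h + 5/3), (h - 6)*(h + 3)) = h - 6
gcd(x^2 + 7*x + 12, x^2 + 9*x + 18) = x + 3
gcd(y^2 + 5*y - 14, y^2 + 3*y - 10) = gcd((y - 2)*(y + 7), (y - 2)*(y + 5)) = y - 2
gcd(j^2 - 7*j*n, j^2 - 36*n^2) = 1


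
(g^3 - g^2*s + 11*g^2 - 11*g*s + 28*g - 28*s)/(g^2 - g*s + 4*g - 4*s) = g + 7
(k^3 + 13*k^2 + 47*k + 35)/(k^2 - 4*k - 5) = (k^2 + 12*k + 35)/(k - 5)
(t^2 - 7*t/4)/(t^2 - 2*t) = (t - 7/4)/(t - 2)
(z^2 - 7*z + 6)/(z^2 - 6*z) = (z - 1)/z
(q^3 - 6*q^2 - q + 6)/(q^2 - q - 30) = (q^2 - 1)/(q + 5)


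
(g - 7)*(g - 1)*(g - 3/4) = g^3 - 35*g^2/4 + 13*g - 21/4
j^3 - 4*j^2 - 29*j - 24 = (j - 8)*(j + 1)*(j + 3)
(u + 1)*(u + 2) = u^2 + 3*u + 2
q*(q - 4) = q^2 - 4*q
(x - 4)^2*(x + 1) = x^3 - 7*x^2 + 8*x + 16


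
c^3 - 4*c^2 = c^2*(c - 4)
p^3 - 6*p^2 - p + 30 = (p - 5)*(p - 3)*(p + 2)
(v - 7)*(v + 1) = v^2 - 6*v - 7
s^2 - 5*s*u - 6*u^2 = (s - 6*u)*(s + u)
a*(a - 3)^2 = a^3 - 6*a^2 + 9*a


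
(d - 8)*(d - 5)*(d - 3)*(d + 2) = d^4 - 14*d^3 + 47*d^2 + 38*d - 240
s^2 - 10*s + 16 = (s - 8)*(s - 2)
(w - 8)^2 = w^2 - 16*w + 64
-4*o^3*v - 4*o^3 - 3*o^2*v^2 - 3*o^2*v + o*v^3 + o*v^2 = (-4*o + v)*(o + v)*(o*v + o)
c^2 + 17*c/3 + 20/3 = (c + 5/3)*(c + 4)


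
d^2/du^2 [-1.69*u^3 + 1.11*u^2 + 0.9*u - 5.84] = 2.22 - 10.14*u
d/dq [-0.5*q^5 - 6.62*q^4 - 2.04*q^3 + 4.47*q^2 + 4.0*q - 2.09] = -2.5*q^4 - 26.48*q^3 - 6.12*q^2 + 8.94*q + 4.0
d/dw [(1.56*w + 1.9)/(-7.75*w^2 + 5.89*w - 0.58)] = (12.09*w^2 + 29.45*w - 12.0958)/(60.0625*w^4 - 91.295*w^3 + 43.6821*w^2 - 6.8324*w + 0.3364)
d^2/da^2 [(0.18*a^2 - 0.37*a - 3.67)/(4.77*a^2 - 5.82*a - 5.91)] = (-6.843042*a^3 - 470.572902*a^2 + 548.722674*a - 417.51585)/(108.531333*a^6 - 397.265634*a^5 + 81.3051270000001*a^4 + 787.281876*a^3 - 100.736541*a^2 - 609.844626*a - 206.425071)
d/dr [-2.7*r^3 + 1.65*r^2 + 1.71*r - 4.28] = -8.1*r^2 + 3.3*r + 1.71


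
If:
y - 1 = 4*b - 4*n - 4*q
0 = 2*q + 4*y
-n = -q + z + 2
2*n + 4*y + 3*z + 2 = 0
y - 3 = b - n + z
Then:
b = -118/11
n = -82/11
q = -38/11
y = 19/11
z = 2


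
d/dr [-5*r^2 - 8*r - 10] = -10*r - 8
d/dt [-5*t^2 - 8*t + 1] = -10*t - 8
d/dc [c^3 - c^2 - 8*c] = 3*c^2 - 2*c - 8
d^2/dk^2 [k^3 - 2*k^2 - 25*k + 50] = 6*k - 4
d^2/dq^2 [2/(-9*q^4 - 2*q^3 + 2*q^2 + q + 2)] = 4*(2*(27*q^2 + 3*q - 1)*(-9*q^4 - 2*q^3 + 2*q^2 + q + 2) + (36*q^3 + 6*q^2 - 4*q - 1)^2)/(-9*q^4 - 2*q^3 + 2*q^2 + q + 2)^3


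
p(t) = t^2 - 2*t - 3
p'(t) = 2*t - 2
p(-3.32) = 14.66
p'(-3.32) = -8.64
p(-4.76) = 29.18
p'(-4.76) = -11.52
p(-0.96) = -0.16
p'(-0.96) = -3.92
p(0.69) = -3.90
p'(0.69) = -0.62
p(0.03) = -3.06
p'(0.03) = -1.94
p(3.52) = 2.35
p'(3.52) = 5.04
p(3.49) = 2.20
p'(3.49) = 4.98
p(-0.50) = -1.75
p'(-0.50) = -3.00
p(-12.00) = 165.00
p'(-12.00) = -26.00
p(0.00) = -3.00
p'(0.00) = -2.00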